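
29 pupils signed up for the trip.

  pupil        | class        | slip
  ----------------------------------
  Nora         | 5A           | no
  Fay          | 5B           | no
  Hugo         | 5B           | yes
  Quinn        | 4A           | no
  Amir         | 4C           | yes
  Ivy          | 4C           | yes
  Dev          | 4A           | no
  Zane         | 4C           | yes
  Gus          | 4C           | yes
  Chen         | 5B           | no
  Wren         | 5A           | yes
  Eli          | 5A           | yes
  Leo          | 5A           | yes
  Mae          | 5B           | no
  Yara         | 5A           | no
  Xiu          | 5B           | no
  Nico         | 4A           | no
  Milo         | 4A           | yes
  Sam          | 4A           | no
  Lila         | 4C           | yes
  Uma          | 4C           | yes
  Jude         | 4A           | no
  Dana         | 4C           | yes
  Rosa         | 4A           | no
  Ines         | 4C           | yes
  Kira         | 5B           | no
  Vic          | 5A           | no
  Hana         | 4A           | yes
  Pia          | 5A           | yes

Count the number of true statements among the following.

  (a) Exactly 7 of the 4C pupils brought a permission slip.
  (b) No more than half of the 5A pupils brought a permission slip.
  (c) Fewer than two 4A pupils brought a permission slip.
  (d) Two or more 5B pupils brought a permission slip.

(a) 4C: |A| = 8, |A ∩ B| = 8; needs |A ∩ B| = 7 — false.
(b) 5A: |A| = 7, |A ∩ B| = 4; needs |A ∩ B| ≤ |A ∖ B| — false.
(c) 4A: |A| = 8, |A ∩ B| = 2; needs |A ∩ B| < 2 — false.
(d) 5B: |A| = 6, |A ∩ B| = 1; needs |A ∩ B| ≥ 2 — false.

0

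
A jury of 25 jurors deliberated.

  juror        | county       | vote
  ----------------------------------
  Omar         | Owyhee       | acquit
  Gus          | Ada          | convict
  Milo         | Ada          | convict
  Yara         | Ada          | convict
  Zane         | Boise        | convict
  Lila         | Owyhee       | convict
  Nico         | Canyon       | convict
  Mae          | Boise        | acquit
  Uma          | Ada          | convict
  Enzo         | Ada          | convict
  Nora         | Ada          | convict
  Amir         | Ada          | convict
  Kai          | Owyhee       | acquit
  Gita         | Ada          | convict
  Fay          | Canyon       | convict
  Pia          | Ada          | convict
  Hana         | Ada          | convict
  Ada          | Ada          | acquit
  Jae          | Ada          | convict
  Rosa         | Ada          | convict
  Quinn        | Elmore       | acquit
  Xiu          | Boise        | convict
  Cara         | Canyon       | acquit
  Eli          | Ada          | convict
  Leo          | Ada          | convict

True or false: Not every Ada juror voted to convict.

True

The determiner here denotes the relation: A ⊄ B (|A ∖ B| ≥ 1).
|A| = 15, |A ∩ B| = 14, |A ∖ B| = 1.
So the statement is true.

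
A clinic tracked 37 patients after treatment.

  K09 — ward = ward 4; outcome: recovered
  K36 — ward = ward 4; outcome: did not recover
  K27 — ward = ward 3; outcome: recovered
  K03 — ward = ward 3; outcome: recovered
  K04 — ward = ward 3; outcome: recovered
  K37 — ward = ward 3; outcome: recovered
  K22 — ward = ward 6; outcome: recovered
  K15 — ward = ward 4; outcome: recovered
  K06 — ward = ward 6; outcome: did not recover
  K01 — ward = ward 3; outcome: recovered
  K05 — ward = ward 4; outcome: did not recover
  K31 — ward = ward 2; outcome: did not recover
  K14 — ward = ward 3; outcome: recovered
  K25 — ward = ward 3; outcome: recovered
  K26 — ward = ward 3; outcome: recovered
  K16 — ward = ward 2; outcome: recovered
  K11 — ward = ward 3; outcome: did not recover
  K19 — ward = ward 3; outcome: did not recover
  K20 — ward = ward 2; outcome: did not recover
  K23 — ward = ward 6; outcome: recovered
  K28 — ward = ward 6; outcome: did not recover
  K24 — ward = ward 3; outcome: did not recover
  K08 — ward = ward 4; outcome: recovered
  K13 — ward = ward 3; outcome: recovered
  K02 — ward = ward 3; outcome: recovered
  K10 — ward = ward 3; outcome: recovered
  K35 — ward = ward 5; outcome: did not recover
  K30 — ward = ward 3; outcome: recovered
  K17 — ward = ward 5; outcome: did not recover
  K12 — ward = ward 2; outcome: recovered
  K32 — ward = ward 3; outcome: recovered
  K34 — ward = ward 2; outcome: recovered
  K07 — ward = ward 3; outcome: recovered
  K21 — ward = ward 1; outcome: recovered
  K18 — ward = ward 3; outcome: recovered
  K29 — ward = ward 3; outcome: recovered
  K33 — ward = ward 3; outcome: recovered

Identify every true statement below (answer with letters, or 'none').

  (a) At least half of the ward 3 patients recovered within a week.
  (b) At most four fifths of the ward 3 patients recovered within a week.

(a)

|A| = 20, |A ∩ B| = 17, |A ∖ B| = 3.
(a) |A ∩ B| ≥ |A ∖ B|: holds.
(b) |A ∩ B| / |A| ≤ 4/5: fails.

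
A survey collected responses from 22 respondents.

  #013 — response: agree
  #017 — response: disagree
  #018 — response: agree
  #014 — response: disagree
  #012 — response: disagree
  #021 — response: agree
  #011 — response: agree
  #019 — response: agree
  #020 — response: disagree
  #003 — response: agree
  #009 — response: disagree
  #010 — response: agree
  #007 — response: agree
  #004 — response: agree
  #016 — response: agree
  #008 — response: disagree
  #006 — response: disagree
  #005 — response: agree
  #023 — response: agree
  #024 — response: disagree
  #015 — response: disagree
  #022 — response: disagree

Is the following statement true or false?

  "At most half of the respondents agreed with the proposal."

Truth condition: |A ∩ B| ≤ |A ∖ B|.
|A| = 22, |A ∩ B| = 12, |A ∖ B| = 10.
12 > 10, so the statement is false.

False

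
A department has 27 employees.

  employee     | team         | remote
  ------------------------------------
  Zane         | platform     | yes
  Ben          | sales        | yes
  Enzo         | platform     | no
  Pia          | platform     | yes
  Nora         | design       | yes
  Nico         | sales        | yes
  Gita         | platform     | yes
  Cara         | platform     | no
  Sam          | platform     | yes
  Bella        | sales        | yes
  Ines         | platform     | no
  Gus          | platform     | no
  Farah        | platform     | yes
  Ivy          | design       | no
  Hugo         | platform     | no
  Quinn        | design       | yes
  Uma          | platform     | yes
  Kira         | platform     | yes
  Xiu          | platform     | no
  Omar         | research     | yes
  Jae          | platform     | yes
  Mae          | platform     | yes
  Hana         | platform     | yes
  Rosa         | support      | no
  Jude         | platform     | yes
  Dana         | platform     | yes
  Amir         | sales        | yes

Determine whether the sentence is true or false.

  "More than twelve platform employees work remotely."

Truth condition: |A ∩ B| > 12.
|A| = 18, |A ∩ B| = 12, |A ∖ B| = 6.
|A ∩ B| = 12, so the statement is false.

False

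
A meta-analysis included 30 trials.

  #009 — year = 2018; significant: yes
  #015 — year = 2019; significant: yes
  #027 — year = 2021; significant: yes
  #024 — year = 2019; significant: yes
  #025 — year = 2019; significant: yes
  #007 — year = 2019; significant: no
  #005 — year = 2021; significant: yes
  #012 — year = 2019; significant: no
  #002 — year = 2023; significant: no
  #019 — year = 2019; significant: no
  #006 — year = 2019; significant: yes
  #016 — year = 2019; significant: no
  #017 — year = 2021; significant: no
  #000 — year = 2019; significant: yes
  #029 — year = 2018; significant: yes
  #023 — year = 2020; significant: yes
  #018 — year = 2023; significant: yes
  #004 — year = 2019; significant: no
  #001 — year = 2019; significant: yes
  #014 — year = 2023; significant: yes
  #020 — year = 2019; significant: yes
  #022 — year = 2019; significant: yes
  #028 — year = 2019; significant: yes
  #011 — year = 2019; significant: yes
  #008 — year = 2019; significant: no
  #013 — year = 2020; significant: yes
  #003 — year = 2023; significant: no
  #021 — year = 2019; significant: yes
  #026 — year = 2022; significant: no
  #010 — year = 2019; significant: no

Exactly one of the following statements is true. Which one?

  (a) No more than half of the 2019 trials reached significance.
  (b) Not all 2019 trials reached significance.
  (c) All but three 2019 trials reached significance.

|A| = 18, |A ∩ B| = 11, |A ∖ B| = 7.
(a) requires |A ∩ B| ≤ |A ∖ B|: false.
(b) requires A ⊄ B (|A ∖ B| ≥ 1): true.
(c) requires |A ∖ B| = 3: false.

(b)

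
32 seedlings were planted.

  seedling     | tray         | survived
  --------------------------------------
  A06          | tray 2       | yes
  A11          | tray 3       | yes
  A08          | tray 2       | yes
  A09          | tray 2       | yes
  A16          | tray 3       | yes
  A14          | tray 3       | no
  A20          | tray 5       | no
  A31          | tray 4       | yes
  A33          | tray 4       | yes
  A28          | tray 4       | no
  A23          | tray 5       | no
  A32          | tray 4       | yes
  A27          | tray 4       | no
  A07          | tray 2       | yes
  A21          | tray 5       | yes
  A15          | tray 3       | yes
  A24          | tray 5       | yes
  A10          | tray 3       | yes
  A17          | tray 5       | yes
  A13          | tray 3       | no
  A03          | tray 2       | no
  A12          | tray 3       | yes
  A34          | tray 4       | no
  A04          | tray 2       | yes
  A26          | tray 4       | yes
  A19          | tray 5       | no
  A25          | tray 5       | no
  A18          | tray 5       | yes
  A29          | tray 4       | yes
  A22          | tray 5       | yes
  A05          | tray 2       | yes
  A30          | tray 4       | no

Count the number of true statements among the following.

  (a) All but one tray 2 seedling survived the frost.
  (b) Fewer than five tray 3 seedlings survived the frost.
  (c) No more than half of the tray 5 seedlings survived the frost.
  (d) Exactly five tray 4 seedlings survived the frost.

(a) tray 2: |A| = 7, |A ∩ B| = 6; needs |A ∖ B| = 1 — true.
(b) tray 3: |A| = 7, |A ∩ B| = 5; needs |A ∩ B| < 5 — false.
(c) tray 5: |A| = 9, |A ∩ B| = 5; needs |A ∩ B| ≤ |A ∖ B| — false.
(d) tray 4: |A| = 9, |A ∩ B| = 5; needs |A ∩ B| = 5 — true.

2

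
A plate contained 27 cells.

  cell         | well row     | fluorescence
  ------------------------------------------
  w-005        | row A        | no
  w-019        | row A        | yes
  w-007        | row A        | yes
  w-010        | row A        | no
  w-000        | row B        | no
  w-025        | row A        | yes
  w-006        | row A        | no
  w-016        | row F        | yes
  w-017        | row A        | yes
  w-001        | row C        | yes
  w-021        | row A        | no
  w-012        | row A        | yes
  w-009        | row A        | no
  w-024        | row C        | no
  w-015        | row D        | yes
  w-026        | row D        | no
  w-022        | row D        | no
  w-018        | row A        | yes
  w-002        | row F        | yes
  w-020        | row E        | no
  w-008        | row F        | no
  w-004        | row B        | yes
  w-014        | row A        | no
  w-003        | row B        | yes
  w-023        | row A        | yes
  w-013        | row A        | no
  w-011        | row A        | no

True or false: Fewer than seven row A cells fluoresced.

Truth condition: |A ∩ B| < 7.
|A| = 15, |A ∩ B| = 7, |A ∖ B| = 8.
|A ∩ B| = 7, so the statement is false.

False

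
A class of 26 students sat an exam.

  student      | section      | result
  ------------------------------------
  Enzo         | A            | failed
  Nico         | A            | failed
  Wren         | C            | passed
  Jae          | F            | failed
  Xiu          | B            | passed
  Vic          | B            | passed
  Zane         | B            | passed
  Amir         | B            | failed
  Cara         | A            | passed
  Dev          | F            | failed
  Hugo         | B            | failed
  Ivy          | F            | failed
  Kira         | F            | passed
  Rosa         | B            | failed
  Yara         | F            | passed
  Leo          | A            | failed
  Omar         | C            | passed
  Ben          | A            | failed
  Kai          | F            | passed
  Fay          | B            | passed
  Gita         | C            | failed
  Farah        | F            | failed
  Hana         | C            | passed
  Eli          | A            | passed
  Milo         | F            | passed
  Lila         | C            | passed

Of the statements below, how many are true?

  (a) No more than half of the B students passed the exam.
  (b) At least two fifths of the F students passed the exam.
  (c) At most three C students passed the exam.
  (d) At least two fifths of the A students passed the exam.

1

(a) B: |A| = 7, |A ∩ B| = 4; needs |A ∩ B| ≤ |A ∖ B| — false.
(b) F: |A| = 8, |A ∩ B| = 4; needs |A ∩ B| / |A| ≥ 2/5 — true.
(c) C: |A| = 5, |A ∩ B| = 4; needs |A ∩ B| ≤ 3 — false.
(d) A: |A| = 6, |A ∩ B| = 2; needs |A ∩ B| / |A| ≥ 2/5 — false.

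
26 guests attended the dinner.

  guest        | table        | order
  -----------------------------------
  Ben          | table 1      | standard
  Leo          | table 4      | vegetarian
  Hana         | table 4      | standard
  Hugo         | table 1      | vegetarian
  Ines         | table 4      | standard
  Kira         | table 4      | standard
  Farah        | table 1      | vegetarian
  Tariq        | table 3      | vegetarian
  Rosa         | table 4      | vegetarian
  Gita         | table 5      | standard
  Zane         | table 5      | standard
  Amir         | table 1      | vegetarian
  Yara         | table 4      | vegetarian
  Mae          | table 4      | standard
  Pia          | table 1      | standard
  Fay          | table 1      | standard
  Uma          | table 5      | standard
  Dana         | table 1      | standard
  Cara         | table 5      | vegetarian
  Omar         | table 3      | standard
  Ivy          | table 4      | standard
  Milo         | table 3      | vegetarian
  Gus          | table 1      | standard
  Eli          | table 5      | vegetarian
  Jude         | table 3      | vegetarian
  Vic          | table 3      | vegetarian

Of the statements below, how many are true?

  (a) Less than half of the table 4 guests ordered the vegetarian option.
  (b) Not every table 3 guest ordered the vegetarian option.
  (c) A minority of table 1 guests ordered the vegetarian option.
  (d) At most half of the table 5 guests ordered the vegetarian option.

4

(a) table 4: |A| = 8, |A ∩ B| = 3; needs |A ∩ B| < |A ∖ B| — true.
(b) table 3: |A| = 5, |A ∩ B| = 4; needs A ⊄ B (|A ∖ B| ≥ 1) — true.
(c) table 1: |A| = 8, |A ∩ B| = 3; needs |A ∩ B| < |A ∖ B| — true.
(d) table 5: |A| = 5, |A ∩ B| = 2; needs |A ∩ B| ≤ |A ∖ B| — true.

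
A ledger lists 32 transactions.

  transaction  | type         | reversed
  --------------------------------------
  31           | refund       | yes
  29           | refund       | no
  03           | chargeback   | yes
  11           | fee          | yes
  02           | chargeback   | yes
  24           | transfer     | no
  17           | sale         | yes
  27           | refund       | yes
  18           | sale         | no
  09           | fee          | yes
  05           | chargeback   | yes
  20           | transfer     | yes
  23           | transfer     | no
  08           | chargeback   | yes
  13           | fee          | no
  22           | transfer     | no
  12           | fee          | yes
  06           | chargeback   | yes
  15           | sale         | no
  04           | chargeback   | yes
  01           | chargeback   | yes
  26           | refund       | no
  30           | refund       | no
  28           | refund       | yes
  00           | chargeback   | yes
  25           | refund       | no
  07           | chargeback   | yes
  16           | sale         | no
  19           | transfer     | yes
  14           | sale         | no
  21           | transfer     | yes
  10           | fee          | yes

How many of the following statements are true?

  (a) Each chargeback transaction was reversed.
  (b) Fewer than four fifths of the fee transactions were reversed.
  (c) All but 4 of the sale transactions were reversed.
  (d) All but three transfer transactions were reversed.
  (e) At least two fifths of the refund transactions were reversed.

4

(a) chargeback: |A| = 9, |A ∩ B| = 9; needs A ⊆ B, i.e. every element of A is in B (|A ∖ B| = 0) — true.
(b) fee: |A| = 5, |A ∩ B| = 4; needs |A ∩ B| / |A| < 4/5 — false.
(c) sale: |A| = 5, |A ∩ B| = 1; needs |A ∖ B| = 4 — true.
(d) transfer: |A| = 6, |A ∩ B| = 3; needs |A ∖ B| = 3 — true.
(e) refund: |A| = 7, |A ∩ B| = 3; needs |A ∩ B| / |A| ≥ 2/5 — true.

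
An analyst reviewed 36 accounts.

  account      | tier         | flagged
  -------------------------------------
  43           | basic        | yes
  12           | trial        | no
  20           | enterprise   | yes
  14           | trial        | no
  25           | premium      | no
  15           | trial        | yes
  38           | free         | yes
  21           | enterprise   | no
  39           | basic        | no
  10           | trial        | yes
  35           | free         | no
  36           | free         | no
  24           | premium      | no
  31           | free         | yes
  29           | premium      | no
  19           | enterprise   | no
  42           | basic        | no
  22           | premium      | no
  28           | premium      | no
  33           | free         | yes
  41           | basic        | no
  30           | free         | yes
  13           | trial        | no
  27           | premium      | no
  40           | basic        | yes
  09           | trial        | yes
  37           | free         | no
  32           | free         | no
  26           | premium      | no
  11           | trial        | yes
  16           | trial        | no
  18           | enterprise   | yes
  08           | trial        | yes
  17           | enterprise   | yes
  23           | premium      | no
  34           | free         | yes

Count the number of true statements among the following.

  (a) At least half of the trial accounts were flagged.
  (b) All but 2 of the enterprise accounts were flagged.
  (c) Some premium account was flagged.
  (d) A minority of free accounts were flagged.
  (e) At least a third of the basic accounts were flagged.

(a) trial: |A| = 9, |A ∩ B| = 5; needs |A ∩ B| ≥ |A ∖ B| — true.
(b) enterprise: |A| = 5, |A ∩ B| = 3; needs |A ∖ B| = 2 — true.
(c) premium: |A| = 8, |A ∩ B| = 0; needs A ∩ B ≠ ∅ (|A ∩ B| ≥ 1) — false.
(d) free: |A| = 9, |A ∩ B| = 5; needs |A ∩ B| < |A ∖ B| — false.
(e) basic: |A| = 5, |A ∩ B| = 2; needs |A ∩ B| / |A| ≥ 1/3 — true.

3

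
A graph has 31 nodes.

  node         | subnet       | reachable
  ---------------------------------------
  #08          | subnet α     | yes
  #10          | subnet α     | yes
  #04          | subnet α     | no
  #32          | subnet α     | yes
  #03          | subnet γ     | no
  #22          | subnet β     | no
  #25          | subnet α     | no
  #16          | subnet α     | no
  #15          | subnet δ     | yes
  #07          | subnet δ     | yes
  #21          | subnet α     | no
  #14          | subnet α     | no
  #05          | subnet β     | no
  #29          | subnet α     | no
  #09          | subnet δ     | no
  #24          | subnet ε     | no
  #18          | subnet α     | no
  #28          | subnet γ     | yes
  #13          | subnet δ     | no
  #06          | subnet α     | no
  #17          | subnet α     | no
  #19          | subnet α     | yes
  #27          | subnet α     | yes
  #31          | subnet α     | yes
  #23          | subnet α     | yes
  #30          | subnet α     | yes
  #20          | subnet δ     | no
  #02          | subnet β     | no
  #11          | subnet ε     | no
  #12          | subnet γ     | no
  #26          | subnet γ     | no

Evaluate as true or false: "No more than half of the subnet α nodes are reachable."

The determiner here denotes the relation: |A ∩ B| ≤ |A ∖ B|.
|A| = 17, |A ∩ B| = 8, |A ∖ B| = 9.
8 < 9, so the statement is true.

True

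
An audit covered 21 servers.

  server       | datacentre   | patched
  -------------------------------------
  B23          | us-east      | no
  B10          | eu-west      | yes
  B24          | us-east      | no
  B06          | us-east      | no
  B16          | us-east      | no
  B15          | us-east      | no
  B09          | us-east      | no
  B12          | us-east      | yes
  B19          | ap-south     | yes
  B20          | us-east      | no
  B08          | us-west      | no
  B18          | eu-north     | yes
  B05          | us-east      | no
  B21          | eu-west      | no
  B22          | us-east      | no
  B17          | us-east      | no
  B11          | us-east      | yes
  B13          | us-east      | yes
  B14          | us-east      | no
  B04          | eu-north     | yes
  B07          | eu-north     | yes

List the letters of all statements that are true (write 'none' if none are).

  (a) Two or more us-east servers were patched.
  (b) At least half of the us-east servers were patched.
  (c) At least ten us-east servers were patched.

|A| = 14, |A ∩ B| = 3, |A ∖ B| = 11.
(a) |A ∩ B| ≥ 2: holds.
(b) |A ∩ B| ≥ |A ∖ B|: fails.
(c) |A ∩ B| ≥ 10: fails.

(a)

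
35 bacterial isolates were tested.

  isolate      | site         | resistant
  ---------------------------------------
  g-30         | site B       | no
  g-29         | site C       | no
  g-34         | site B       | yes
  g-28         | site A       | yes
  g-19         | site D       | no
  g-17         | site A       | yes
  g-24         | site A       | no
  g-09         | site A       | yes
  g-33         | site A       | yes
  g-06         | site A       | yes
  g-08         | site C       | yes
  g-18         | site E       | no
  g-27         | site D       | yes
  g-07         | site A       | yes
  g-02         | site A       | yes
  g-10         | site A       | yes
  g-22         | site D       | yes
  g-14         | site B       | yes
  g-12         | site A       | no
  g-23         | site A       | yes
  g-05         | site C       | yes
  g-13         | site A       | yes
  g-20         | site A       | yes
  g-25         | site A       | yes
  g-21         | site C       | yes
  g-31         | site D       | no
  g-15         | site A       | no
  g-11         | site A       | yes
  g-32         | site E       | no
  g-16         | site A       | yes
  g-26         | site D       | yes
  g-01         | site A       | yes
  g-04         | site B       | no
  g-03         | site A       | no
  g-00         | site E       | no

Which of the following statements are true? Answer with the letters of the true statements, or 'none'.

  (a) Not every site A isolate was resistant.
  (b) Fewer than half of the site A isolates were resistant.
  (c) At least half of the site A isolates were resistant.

|A| = 19, |A ∩ B| = 15, |A ∖ B| = 4.
(a) A ⊄ B (|A ∖ B| ≥ 1): holds.
(b) |A ∩ B| < |A ∖ B|: fails.
(c) |A ∩ B| ≥ |A ∖ B|: holds.

(a), (c)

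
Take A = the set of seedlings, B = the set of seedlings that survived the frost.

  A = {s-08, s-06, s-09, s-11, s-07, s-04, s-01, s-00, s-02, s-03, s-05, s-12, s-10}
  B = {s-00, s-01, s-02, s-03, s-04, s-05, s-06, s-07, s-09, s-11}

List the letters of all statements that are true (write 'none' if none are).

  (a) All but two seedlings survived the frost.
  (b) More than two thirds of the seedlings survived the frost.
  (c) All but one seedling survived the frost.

|A| = 13, |A ∩ B| = 10, |A ∖ B| = 3.
(a) |A ∖ B| = 2: fails.
(b) |A ∩ B| / |A| > 2/3: holds.
(c) |A ∖ B| = 1: fails.

(b)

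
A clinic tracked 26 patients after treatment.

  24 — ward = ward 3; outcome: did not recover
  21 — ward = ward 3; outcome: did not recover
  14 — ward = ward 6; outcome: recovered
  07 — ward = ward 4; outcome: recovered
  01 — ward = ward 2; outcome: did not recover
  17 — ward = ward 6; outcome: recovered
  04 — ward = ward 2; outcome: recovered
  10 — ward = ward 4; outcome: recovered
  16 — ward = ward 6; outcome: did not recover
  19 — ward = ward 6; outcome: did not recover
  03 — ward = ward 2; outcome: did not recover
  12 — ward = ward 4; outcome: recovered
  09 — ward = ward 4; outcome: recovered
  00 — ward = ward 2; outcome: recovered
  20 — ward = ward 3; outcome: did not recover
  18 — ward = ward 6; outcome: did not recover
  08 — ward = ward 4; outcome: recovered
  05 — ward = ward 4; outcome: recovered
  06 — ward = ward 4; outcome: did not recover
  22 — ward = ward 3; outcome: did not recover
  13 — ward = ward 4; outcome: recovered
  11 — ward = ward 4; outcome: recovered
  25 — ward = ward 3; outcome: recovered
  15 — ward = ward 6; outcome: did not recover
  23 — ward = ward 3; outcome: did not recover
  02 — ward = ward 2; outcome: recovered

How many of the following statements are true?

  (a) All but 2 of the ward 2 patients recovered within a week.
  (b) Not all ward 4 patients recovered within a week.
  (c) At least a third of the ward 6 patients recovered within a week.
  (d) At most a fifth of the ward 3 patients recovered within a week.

4

(a) ward 2: |A| = 5, |A ∩ B| = 3; needs |A ∖ B| = 2 — true.
(b) ward 4: |A| = 9, |A ∩ B| = 8; needs A ⊄ B (|A ∖ B| ≥ 1) — true.
(c) ward 6: |A| = 6, |A ∩ B| = 2; needs |A ∩ B| / |A| ≥ 1/3 — true.
(d) ward 3: |A| = 6, |A ∩ B| = 1; needs |A ∩ B| / |A| ≤ 1/5 — true.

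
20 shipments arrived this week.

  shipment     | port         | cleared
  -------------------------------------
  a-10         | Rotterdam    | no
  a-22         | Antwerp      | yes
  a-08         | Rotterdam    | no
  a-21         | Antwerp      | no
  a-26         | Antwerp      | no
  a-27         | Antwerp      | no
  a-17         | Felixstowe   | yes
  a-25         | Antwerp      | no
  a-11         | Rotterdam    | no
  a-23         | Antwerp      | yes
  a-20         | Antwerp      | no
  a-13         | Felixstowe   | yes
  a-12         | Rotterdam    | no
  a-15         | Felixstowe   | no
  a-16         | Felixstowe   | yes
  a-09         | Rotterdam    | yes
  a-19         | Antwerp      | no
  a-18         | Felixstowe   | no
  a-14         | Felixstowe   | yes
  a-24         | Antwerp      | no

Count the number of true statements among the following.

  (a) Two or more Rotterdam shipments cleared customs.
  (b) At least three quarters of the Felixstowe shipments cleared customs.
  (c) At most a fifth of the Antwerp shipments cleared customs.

(a) Rotterdam: |A| = 5, |A ∩ B| = 1; needs |A ∩ B| ≥ 2 — false.
(b) Felixstowe: |A| = 6, |A ∩ B| = 4; needs |A ∩ B| / |A| ≥ 3/4 — false.
(c) Antwerp: |A| = 9, |A ∩ B| = 2; needs |A ∩ B| / |A| ≤ 1/5 — false.

0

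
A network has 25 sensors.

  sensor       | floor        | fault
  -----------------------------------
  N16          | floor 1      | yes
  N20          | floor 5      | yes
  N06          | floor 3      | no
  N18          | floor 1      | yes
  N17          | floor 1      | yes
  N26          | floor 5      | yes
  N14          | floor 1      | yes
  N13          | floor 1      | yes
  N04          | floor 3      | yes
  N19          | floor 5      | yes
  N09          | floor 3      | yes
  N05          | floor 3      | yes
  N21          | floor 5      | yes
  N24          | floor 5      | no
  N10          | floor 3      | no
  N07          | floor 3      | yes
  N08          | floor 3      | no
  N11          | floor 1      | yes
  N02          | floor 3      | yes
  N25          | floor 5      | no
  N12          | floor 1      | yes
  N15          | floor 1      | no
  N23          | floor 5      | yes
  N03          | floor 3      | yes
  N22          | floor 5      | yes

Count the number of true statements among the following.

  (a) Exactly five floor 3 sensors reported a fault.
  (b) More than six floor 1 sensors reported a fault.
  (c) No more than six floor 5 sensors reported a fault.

(a) floor 3: |A| = 9, |A ∩ B| = 6; needs |A ∩ B| = 5 — false.
(b) floor 1: |A| = 8, |A ∩ B| = 7; needs |A ∩ B| > 6 — true.
(c) floor 5: |A| = 8, |A ∩ B| = 6; needs |A ∩ B| ≤ 6 — true.

2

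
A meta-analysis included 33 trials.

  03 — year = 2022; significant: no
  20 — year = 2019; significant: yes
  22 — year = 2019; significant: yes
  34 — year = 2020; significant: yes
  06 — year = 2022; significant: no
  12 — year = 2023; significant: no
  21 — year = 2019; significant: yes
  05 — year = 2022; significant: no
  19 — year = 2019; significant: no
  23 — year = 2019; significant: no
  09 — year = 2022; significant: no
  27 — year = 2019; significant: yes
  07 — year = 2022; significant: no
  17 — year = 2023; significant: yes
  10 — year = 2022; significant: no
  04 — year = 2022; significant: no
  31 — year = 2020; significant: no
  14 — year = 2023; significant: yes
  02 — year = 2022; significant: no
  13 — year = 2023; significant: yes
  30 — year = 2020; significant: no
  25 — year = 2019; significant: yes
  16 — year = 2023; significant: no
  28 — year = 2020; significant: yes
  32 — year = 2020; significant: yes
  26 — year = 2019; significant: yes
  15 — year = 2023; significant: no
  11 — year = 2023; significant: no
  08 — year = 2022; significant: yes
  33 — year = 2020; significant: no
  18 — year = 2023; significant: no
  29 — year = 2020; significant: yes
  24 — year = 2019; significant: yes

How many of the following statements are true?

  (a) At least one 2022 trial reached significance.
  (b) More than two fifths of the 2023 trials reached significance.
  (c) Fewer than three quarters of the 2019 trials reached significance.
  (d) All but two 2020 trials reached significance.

(a) 2022: |A| = 9, |A ∩ B| = 1; needs A ∩ B ≠ ∅ (|A ∩ B| ≥ 1) — true.
(b) 2023: |A| = 8, |A ∩ B| = 3; needs |A ∩ B| / |A| > 2/5 — false.
(c) 2019: |A| = 9, |A ∩ B| = 7; needs |A ∩ B| / |A| < 3/4 — false.
(d) 2020: |A| = 7, |A ∩ B| = 4; needs |A ∖ B| = 2 — false.

1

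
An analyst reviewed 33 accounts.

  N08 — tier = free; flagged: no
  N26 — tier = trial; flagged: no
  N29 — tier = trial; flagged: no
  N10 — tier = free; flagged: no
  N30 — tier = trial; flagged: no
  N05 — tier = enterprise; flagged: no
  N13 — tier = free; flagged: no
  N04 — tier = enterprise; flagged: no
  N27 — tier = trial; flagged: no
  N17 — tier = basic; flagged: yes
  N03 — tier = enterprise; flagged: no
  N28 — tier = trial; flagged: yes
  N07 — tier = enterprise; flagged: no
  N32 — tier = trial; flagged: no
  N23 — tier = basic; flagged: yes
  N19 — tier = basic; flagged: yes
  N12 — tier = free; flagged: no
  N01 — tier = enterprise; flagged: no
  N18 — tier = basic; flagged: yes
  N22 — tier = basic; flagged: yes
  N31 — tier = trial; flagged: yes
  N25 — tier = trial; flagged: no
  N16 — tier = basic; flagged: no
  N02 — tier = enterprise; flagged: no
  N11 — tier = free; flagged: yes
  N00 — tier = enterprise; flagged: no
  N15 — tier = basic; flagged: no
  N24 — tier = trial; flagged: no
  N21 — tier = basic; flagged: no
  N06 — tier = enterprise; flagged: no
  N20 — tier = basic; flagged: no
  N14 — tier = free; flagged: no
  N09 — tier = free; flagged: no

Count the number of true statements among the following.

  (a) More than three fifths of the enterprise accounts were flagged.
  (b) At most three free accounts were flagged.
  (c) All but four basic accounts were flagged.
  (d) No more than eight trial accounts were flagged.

3

(a) enterprise: |A| = 8, |A ∩ B| = 0; needs |A ∩ B| / |A| > 3/5 — false.
(b) free: |A| = 7, |A ∩ B| = 1; needs |A ∩ B| ≤ 3 — true.
(c) basic: |A| = 9, |A ∩ B| = 5; needs |A ∖ B| = 4 — true.
(d) trial: |A| = 9, |A ∩ B| = 2; needs |A ∩ B| ≤ 8 — true.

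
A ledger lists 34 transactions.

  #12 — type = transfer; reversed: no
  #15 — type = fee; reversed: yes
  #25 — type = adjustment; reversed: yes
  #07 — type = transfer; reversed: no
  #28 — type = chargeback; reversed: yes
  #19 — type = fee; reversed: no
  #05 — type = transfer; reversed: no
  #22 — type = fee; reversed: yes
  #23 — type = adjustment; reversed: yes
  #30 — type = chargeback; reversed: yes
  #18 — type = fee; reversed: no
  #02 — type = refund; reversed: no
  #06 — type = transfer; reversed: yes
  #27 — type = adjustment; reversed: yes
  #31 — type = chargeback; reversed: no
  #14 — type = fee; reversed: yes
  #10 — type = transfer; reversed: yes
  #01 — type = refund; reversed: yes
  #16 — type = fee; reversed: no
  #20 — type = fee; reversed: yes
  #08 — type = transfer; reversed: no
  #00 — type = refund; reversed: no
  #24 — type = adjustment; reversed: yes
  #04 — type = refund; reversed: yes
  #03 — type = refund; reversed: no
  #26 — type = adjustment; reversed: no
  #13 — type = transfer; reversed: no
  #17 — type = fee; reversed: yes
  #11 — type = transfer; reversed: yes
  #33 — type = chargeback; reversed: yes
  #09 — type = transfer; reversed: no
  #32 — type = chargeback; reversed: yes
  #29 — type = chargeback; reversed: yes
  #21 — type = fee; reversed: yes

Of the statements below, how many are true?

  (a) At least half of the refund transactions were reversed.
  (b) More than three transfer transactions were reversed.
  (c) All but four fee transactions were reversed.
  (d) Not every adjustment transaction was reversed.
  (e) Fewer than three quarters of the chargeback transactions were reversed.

1

(a) refund: |A| = 5, |A ∩ B| = 2; needs |A ∩ B| ≥ |A ∖ B| — false.
(b) transfer: |A| = 9, |A ∩ B| = 3; needs |A ∩ B| > 3 — false.
(c) fee: |A| = 9, |A ∩ B| = 6; needs |A ∖ B| = 4 — false.
(d) adjustment: |A| = 5, |A ∩ B| = 4; needs A ⊄ B (|A ∖ B| ≥ 1) — true.
(e) chargeback: |A| = 6, |A ∩ B| = 5; needs |A ∩ B| / |A| < 3/4 — false.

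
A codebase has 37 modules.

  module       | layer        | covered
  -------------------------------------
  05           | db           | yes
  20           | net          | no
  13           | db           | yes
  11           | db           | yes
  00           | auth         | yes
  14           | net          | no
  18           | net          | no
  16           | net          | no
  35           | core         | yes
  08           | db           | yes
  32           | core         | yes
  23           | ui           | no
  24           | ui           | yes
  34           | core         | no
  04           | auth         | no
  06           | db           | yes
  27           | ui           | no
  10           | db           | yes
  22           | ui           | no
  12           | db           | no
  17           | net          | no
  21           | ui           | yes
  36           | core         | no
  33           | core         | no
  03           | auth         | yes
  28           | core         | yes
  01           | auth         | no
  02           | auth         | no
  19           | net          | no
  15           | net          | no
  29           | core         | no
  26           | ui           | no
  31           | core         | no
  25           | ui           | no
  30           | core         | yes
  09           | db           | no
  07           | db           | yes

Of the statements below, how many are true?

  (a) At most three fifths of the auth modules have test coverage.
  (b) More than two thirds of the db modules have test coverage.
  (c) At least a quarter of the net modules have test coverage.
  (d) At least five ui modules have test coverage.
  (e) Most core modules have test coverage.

(a) auth: |A| = 5, |A ∩ B| = 2; needs |A ∩ B| / |A| ≤ 3/5 — true.
(b) db: |A| = 9, |A ∩ B| = 7; needs |A ∩ B| / |A| > 2/3 — true.
(c) net: |A| = 7, |A ∩ B| = 0; needs |A ∩ B| / |A| ≥ 1/4 — false.
(d) ui: |A| = 7, |A ∩ B| = 2; needs |A ∩ B| ≥ 5 — false.
(e) core: |A| = 9, |A ∩ B| = 4; needs |A ∩ B| > |A ∖ B| — false.

2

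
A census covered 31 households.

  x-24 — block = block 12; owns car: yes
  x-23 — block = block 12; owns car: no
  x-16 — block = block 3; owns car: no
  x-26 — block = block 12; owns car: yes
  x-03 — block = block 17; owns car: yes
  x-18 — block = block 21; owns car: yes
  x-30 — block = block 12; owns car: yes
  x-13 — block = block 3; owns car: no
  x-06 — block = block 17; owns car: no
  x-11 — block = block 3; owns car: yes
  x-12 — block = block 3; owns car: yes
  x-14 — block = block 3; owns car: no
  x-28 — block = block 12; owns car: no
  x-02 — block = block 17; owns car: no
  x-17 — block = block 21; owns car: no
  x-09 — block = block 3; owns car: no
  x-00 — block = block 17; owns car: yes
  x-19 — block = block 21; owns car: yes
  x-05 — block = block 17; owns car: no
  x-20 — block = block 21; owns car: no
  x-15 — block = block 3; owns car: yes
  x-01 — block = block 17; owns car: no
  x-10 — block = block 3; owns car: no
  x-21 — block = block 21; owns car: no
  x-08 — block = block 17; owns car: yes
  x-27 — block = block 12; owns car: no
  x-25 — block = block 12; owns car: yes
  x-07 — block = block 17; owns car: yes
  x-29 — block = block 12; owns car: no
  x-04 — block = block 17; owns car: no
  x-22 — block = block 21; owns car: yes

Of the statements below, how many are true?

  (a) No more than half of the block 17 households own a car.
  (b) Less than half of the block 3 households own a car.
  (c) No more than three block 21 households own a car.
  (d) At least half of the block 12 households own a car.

4

(a) block 17: |A| = 9, |A ∩ B| = 4; needs |A ∩ B| ≤ |A ∖ B| — true.
(b) block 3: |A| = 8, |A ∩ B| = 3; needs |A ∩ B| < |A ∖ B| — true.
(c) block 21: |A| = 6, |A ∩ B| = 3; needs |A ∩ B| ≤ 3 — true.
(d) block 12: |A| = 8, |A ∩ B| = 4; needs |A ∩ B| ≥ |A ∖ B| — true.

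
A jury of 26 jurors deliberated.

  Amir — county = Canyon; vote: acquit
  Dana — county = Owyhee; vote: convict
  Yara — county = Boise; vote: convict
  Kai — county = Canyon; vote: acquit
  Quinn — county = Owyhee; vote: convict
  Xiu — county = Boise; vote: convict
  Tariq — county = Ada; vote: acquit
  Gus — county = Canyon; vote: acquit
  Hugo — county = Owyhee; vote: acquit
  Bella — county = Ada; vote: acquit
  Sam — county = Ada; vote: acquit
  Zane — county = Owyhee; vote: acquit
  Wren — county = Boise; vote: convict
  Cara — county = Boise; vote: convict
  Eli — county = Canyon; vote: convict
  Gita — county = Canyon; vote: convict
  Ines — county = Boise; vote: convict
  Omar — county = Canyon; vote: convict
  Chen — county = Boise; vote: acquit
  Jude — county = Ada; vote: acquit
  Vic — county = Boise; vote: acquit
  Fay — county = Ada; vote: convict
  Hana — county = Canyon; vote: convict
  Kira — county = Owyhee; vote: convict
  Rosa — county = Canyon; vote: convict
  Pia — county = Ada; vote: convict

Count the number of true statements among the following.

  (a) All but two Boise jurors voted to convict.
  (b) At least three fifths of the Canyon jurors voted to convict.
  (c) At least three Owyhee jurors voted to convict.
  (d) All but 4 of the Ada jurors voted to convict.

4

(a) Boise: |A| = 7, |A ∩ B| = 5; needs |A ∖ B| = 2 — true.
(b) Canyon: |A| = 8, |A ∩ B| = 5; needs |A ∩ B| / |A| ≥ 3/5 — true.
(c) Owyhee: |A| = 5, |A ∩ B| = 3; needs |A ∩ B| ≥ 3 — true.
(d) Ada: |A| = 6, |A ∩ B| = 2; needs |A ∖ B| = 4 — true.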